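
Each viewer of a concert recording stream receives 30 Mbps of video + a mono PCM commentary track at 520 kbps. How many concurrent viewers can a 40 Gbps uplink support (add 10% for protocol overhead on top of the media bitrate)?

Audio: 520 kbps = 0.520 Mbps.
Per-viewer media rate: 30.520 Mbps.
On the wire with 10% overhead: 33.572 Mbps.
40 Gbps = 40,000 Mbps; 40,000 / 33.572 = 1191.47 → 1191 viewers.

1191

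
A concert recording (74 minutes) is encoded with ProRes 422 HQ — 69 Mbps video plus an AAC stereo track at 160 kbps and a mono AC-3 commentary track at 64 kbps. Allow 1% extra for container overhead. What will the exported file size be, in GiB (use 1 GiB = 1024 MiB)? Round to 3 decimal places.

74 min = 4440 s
Audio total: 160 + 64 = 224 kbps = 0.224 Mbps.
Total bitrate: 69 + 0.224 = 69.224 Mbps.
Stream data: 69.224 Mbps × 4440 s = 307354.6 Mb.
With 1% container overhead: ×1.01.
310,428 Mb = 38,803,513,200 bytes ÷ 1,073,741,824 = 36.14 GiB.

36.139 GiB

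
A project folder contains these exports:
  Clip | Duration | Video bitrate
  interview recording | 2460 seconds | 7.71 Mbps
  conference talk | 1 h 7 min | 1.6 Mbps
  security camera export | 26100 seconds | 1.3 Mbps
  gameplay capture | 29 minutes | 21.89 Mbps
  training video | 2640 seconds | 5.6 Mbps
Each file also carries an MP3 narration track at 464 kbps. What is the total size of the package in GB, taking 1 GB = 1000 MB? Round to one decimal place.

16.2 GB

Audio: 464 kbps = 0.464 Mbps.
interview recording: 8.174 Mbps × 2460 s = 20108.0 Mb
conference talk: 2.064 Mbps × 4020 s = 8297.3 Mb
security camera export: 1.764 Mbps × 26100 s = 46040.4 Mb
gameplay capture: 22.354 Mbps × 1740 s = 38896.0 Mb
training video: 6.064 Mbps × 2640 s = 16009.0 Mb
Total: 129350.6 Mb = 16168.8 MB.
= 16.17 GB.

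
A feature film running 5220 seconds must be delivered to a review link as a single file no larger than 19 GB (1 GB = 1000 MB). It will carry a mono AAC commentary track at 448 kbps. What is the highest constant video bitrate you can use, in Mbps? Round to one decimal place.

28.7 Mbps

Budget: 19 GB = 152000.0 Mb.
Total bitrate budget: 152000.0 Mb / 5220 s = 29.119 Mbps.
Audio: 448 kbps = 0.448 Mbps.
Video: 29.119 − 0.448 = 28.671 Mbps.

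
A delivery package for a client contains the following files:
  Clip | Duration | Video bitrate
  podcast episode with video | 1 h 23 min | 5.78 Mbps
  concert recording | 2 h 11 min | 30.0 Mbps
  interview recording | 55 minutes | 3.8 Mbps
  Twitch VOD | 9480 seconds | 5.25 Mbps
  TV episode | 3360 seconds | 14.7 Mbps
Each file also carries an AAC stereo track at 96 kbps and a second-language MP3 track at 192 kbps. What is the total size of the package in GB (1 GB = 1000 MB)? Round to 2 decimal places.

48.08 GB

Audio total: 96 + 192 = 288 kbps = 0.288 Mbps.
podcast episode with video: 6.068 Mbps × 4980 s = 30218.6 Mb
concert recording: 30.288 Mbps × 7860 s = 238063.7 Mb
interview recording: 4.088 Mbps × 3300 s = 13490.4 Mb
Twitch VOD: 5.538 Mbps × 9480 s = 52500.2 Mb
TV episode: 14.988 Mbps × 3360 s = 50359.7 Mb
Total: 384632.6 Mb = 48079.1 MB.
= 48.08 GB.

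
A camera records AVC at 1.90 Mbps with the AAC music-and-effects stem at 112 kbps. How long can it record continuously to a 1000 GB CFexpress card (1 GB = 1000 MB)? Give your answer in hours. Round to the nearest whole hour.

Audio: 112 kbps = 0.112 Mbps.
Total bitrate: 1.90 + 0.112 = 2.012 Mbps.
Capacity: 1000 GB = 8,000,000 Mb.
Recording time: 8,000,000 / 2.012 = 3,976,143 s ≈ 1,104 hours.

1104 hours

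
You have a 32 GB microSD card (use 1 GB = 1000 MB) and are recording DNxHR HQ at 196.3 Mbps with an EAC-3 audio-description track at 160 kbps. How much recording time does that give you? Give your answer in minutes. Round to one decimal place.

Audio: 160 kbps = 0.160 Mbps.
Total bitrate: 196.3 + 0.160 = 196.460 Mbps.
Capacity: 32 GB = 256,000 Mb.
Recording time: 256,000 / 196.460 = 1,303 s ≈ 21.7 minutes.

21.7 minutes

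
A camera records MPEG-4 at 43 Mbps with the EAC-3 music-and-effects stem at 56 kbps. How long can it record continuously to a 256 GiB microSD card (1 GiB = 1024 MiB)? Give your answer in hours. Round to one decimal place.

Audio: 56 kbps = 0.056 Mbps.
Total bitrate: 43 + 0.056 = 43.056 Mbps.
Capacity: 256 GiB = 2,199,023 Mb.
Recording time: 2,199,023 / 43.056 = 51,074 s ≈ 14.2 hours.

14.2 hours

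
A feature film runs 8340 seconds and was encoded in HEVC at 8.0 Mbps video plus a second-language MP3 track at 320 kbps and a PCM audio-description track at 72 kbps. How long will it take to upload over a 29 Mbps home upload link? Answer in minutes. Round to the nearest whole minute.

Audio total: 320 + 72 = 392 kbps = 0.392 Mbps.
Total bitrate: 8.392 Mbps.
File: 8.392 Mbps × 8340 s = 69989.3 Mb.
At 29 Mbps: 69989.3 / 29 = 2413.4 s ≈ 40.2 minutes.

40 minutes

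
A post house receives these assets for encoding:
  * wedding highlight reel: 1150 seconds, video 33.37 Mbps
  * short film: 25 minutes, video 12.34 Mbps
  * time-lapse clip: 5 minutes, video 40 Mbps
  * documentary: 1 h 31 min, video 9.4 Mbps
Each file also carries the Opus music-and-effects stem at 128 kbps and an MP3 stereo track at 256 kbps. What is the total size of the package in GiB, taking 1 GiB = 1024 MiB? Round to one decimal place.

14.4 GiB

Audio total: 128 + 256 = 384 kbps = 0.384 Mbps.
wedding highlight reel: 33.754 Mbps × 1150 s = 38817.1 Mb
short film: 12.724 Mbps × 1500 s = 19086.0 Mb
time-lapse clip: 40.384 Mbps × 300 s = 12115.2 Mb
documentary: 9.784 Mbps × 5460 s = 53420.6 Mb
Total: 123438.9 Mb = 15429.9 MB.
= 14.37 GiB.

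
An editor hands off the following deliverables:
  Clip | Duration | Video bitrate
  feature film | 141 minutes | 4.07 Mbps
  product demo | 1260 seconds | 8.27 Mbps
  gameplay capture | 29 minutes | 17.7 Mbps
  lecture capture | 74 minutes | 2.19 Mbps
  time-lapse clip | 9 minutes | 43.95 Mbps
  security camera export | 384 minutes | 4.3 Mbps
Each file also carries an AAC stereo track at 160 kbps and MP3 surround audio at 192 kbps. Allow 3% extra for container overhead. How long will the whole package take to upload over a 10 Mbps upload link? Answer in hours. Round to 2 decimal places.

Audio total: 160 + 192 = 352 kbps = 0.352 Mbps.
feature film: 4.422 Mbps × 8460 s × 1.03 = 38532.4 Mb
product demo: 8.622 Mbps × 1260 s × 1.03 = 11189.6 Mb
gameplay capture: 18.052 Mbps × 1740 s × 1.03 = 32352.8 Mb
lecture capture: 2.542 Mbps × 4440 s × 1.03 = 11625.1 Mb
time-lapse clip: 44.302 Mbps × 540 s × 1.03 = 24640.8 Mb
security camera export: 4.652 Mbps × 23040 s × 1.03 = 110397.5 Mb
Total: 228738.2 Mb = 28592.3 MB.
At 10 Mbps: 228738.2 / 10 = 22874 s ≈ 6.35 hours.

6.35 hours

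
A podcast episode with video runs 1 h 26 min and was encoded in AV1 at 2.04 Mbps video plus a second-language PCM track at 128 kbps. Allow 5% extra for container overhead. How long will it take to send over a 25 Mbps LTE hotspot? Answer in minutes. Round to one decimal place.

1 h 26 min = 86 min = 5160 s
Audio: 128 kbps = 0.128 Mbps.
Total bitrate: 2.168 Mbps.
File: 2.168 Mbps × 5160 s = 11186.9 Mb.
With 5% container overhead: ×1.05. → 11746.2 Mb.
At 25 Mbps: 11746.2 / 25 = 469.8 s ≈ 7.83 minutes.

7.8 minutes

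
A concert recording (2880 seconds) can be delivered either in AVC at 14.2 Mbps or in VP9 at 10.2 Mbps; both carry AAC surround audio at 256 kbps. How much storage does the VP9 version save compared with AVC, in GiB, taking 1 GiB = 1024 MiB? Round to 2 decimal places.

Audio: 256 kbps = 0.256 Mbps.
AVC: 14.456 Mbps × 2880 s = 41633.3 Mb = 4.847 GiB.
VP9: 10.456 Mbps × 2880 s = 30113.3 Mb = 3.506 GiB.
Saving: 4.847 − 3.506 = 1.341 GiB.

1.34 GiB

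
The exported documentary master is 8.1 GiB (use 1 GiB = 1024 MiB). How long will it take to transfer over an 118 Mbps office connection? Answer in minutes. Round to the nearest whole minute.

10 minutes

File: 8.1 GiB = 69578.5 Mb.
At 118 Mbps: 69578.5 / 118 = 589.6 s ≈ 9.83 minutes.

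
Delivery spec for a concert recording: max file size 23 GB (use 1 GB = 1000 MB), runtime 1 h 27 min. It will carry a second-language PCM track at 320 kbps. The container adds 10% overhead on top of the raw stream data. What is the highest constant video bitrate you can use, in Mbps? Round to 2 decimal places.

Budget: 23 GB = 184000.0 Mb.
Stream payload after overhead: 184000.0 / 1.10 = 167272.7 Mb.
1 h 27 min = 87 min = 5220 s
Total bitrate budget: 167272.7 Mb / 5220 s = 32.045 Mbps.
Audio: 320 kbps = 0.320 Mbps.
Video: 32.045 − 0.320 = 31.725 Mbps.

31.72 Mbps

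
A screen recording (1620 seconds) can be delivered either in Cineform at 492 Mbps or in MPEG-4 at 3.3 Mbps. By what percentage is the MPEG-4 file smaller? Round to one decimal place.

Cineform: 492.000 Mbps × 1620 s = 797040.0 Mb = 92.788 GiB.
MPEG-4: 3.300 Mbps × 1620 s = 5346.0 Mb = 0.622 GiB.
Reduction: (1 − 0.622/92.788) × 100 = 99.33%.

99.3%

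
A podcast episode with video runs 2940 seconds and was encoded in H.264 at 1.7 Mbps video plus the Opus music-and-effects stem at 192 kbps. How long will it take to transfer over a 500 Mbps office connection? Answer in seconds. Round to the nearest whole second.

Audio: 192 kbps = 0.192 Mbps.
Total bitrate: 1.892 Mbps.
File: 1.892 Mbps × 2940 s = 5562.5 Mb.
At 500 Mbps: 5562.5 / 500 = 11.1 s ≈ 11.1 seconds.

11 seconds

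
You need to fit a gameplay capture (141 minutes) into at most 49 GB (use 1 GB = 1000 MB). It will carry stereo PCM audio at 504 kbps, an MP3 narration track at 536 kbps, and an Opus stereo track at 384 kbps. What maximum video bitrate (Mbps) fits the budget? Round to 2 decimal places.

Budget: 49 GB = 392000.0 Mb.
141 min = 8460 s
Total bitrate budget: 392000.0 Mb / 8460 s = 46.336 Mbps.
Audio total: 504 + 536 + 384 = 1424 kbps = 1.424 Mbps.
Video: 46.336 − 1.424 = 44.912 Mbps.

44.91 Mbps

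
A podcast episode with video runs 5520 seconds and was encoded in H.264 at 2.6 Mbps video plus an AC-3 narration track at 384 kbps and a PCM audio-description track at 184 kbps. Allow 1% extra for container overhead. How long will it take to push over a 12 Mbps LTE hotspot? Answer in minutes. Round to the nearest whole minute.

25 minutes

Audio total: 384 + 184 = 568 kbps = 0.568 Mbps.
Total bitrate: 3.168 Mbps.
File: 3.168 Mbps × 5520 s = 17487.4 Mb.
With 1% container overhead: ×1.01. → 17662.2 Mb.
At 12 Mbps: 17662.2 / 12 = 1471.9 s ≈ 24.5 minutes.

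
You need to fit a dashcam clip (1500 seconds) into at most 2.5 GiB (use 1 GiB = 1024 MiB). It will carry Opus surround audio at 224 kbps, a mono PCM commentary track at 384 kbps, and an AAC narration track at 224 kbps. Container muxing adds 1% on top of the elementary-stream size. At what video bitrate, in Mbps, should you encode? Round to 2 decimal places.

Budget: 2.5 GiB = 21474.8 Mb.
Stream payload after overhead: 21474.8 / 1.01 = 21262.2 Mb.
Total bitrate budget: 21262.2 Mb / 1500 s = 14.175 Mbps.
Audio total: 224 + 384 + 224 = 832 kbps = 0.832 Mbps.
Video: 14.175 − 0.832 = 13.343 Mbps.

13.34 Mbps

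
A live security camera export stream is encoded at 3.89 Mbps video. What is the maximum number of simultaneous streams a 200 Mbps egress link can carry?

51

200 Mbps = 200.0 Mbps; 200.0 / 3.890 = 51.41 → 51 viewers.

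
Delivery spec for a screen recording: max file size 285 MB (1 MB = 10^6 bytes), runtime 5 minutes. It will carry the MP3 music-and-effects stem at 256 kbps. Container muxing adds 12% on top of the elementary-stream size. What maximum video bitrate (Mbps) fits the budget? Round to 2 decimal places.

Budget: 285 MB = 2280.0 Mb.
Stream payload after overhead: 2280.0 / 1.12 = 2035.7 Mb.
5 min = 300 s
Total bitrate budget: 2035.7 Mb / 300 s = 6.786 Mbps.
Audio: 256 kbps = 0.256 Mbps.
Video: 6.786 − 0.256 = 6.530 Mbps.

6.53 Mbps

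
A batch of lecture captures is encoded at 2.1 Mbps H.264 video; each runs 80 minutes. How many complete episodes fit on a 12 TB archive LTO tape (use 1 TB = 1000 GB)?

80 min = 4800 s
Per item: 2.100 Mbps × 4800 s = 10,080 Mb = 1,260 MB.
Capacity: 12 TB = 96,000,000 Mb; 9523.81 items → 9523 complete.

9523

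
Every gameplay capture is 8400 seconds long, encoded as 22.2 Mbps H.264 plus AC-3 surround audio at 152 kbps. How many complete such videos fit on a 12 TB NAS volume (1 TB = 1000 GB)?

Audio: 152 kbps = 0.152 Mbps.
Total bitrate: 22.352 Mbps.
Per item: 22.352 Mbps × 8400 s = 187,757 Mb = 23,470 MB.
Capacity: 12 TB = 96,000,000 Mb; 511.30 items → 511 complete.

511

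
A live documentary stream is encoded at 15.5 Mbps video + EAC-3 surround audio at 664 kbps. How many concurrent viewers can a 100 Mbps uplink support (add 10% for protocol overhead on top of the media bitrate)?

5

Audio: 664 kbps = 0.664 Mbps.
Per-viewer media rate: 16.164 Mbps.
On the wire with 10% overhead: 17.780 Mbps.
100 Mbps = 100.0 Mbps; 100.0 / 17.780 = 5.62 → 5 viewers.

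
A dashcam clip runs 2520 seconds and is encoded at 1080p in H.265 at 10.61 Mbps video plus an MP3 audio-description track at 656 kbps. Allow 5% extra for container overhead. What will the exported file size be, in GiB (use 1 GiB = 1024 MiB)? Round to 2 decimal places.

3.47 GiB

Audio: 656 kbps = 0.656 Mbps.
Total bitrate: 10.61 + 0.656 = 11.266 Mbps.
Stream data: 11.266 Mbps × 2520 s = 28390.3 Mb.
With 5% container overhead: ×1.05.
29,810 Mb = 3,726,229,500 bytes ÷ 1,073,741,824 = 3.470 GiB.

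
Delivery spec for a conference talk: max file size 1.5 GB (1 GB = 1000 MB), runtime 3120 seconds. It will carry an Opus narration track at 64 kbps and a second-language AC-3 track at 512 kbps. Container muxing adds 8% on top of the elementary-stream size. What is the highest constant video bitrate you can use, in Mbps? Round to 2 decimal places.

Budget: 1.5 GB = 12000.0 Mb.
Stream payload after overhead: 12000.0 / 1.08 = 11111.1 Mb.
Total bitrate budget: 11111.1 Mb / 3120 s = 3.561 Mbps.
Audio total: 64 + 512 = 576 kbps = 0.576 Mbps.
Video: 3.561 − 0.576 = 2.985 Mbps.

2.99 Mbps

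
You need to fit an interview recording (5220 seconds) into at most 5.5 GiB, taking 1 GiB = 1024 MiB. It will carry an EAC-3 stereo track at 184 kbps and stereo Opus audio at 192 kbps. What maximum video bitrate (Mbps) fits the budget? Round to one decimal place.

Budget: 5.5 GiB = 47244.6 Mb.
Total bitrate budget: 47244.6 Mb / 5220 s = 9.051 Mbps.
Audio total: 184 + 192 = 376 kbps = 0.376 Mbps.
Video: 9.051 − 0.376 = 8.675 Mbps.

8.7 Mbps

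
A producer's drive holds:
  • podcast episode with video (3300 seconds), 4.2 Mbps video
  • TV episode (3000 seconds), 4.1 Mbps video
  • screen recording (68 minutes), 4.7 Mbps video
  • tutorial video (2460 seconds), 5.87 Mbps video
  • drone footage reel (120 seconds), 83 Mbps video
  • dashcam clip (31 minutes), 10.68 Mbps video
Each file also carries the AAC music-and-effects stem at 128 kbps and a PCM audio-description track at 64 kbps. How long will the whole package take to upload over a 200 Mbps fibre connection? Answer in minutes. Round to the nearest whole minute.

Audio total: 128 + 64 = 192 kbps = 0.192 Mbps.
podcast episode with video: 4.392 Mbps × 3300 s = 14493.6 Mb
TV episode: 4.292 Mbps × 3000 s = 12876.0 Mb
screen recording: 4.892 Mbps × 4080 s = 19959.4 Mb
tutorial video: 6.062 Mbps × 2460 s = 14912.5 Mb
drone footage reel: 83.192 Mbps × 120 s = 9983.0 Mb
dashcam clip: 10.872 Mbps × 1860 s = 20221.9 Mb
Total: 92446.4 Mb = 11555.8 MB.
At 200 Mbps: 92446.4 / 200 = 462 s ≈ 7.7 minutes.

8 minutes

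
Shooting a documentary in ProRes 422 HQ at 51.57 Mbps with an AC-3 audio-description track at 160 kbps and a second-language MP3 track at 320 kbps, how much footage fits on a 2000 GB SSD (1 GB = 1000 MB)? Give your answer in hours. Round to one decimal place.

85.4 hours

Audio total: 160 + 320 = 480 kbps = 0.480 Mbps.
Total bitrate: 51.57 + 0.480 = 52.050 Mbps.
Capacity: 2000 GB = 16,000,000 Mb.
Recording time: 16,000,000 / 52.050 = 307,397 s ≈ 85.4 hours.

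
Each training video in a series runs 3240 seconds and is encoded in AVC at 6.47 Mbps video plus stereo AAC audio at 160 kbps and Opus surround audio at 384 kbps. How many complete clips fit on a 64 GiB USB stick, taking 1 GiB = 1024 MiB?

24

Audio total: 160 + 384 = 544 kbps = 0.544 Mbps.
Total bitrate: 7.014 Mbps.
Per item: 7.014 Mbps × 3240 s = 22,725 Mb = 2,841 MB.
Capacity: 64 GiB = 549,756 Mb; 24.19 items → 24 complete.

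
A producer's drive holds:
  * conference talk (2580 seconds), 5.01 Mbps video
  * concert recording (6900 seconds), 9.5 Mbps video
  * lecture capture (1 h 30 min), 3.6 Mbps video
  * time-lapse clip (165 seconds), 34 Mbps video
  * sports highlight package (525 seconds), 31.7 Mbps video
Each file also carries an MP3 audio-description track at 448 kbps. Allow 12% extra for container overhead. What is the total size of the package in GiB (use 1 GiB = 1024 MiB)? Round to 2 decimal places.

Audio: 448 kbps = 0.448 Mbps.
conference talk: 5.458 Mbps × 2580 s × 1.12 = 15771.4 Mb
concert recording: 9.948 Mbps × 6900 s × 1.12 = 76878.1 Mb
lecture capture: 4.048 Mbps × 5400 s × 1.12 = 24482.3 Mb
time-lapse clip: 34.448 Mbps × 165 s × 1.12 = 6366.0 Mb
sports highlight package: 32.148 Mbps × 525 s × 1.12 = 18903.0 Mb
Total: 142400.9 Mb = 17800.1 MB.
= 16.58 GiB.

16.58 GiB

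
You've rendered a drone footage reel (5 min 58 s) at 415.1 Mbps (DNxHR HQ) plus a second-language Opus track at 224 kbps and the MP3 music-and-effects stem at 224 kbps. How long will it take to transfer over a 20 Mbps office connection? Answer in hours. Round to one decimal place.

5 min 58 s = 358 s
Audio total: 224 + 224 = 448 kbps = 0.448 Mbps.
Total bitrate: 415.548 Mbps.
File: 415.548 Mbps × 358 s = 148766.2 Mb.
At 20 Mbps: 148766.2 / 20 = 7438.3 s ≈ 2.07 hours.

2.1 hours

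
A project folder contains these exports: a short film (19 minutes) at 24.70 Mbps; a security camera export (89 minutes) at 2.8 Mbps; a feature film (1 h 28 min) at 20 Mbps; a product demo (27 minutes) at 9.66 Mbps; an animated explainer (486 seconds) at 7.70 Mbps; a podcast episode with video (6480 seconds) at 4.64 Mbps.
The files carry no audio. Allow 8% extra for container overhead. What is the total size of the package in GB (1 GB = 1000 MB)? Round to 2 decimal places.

short film: 24.700 Mbps × 1140 s × 1.08 = 30410.6 Mb
security camera export: 2.800 Mbps × 5340 s × 1.08 = 16148.2 Mb
feature film: 20.000 Mbps × 5280 s × 1.08 = 114048.0 Mb
product demo: 9.660 Mbps × 1620 s × 1.08 = 16901.1 Mb
animated explainer: 7.700 Mbps × 486 s × 1.08 = 4041.6 Mb
podcast episode with video: 4.640 Mbps × 6480 s × 1.08 = 32472.6 Mb
Total: 214022.1 Mb = 26752.8 MB.
= 26.75 GB.

26.75 GB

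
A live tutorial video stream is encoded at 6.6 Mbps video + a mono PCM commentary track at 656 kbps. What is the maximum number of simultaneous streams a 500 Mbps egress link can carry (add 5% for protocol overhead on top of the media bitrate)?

Audio: 656 kbps = 0.656 Mbps.
Per-viewer media rate: 7.256 Mbps.
On the wire with 5% overhead: 7.619 Mbps.
500 Mbps = 500.0 Mbps; 500.0 / 7.619 = 65.63 → 65 viewers.

65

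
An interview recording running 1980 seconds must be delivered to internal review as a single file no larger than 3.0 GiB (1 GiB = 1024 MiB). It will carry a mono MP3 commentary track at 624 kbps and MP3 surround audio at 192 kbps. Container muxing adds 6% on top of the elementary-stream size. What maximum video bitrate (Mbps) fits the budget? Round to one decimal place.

Budget: 3.0 GiB = 25769.8 Mb.
Stream payload after overhead: 25769.8 / 1.06 = 24311.1 Mb.
Total bitrate budget: 24311.1 Mb / 1980 s = 12.278 Mbps.
Audio total: 624 + 192 = 816 kbps = 0.816 Mbps.
Video: 12.278 − 0.816 = 11.462 Mbps.

11.5 Mbps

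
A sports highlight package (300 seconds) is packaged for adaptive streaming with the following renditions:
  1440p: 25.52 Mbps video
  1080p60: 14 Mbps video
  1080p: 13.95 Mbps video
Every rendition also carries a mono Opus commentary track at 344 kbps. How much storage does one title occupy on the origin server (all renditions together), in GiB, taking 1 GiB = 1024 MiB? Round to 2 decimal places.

1.90 GiB

Audio: 344 kbps = 0.344 Mbps.
Sum of rendition bitrates: (25.52+0.344) + (14+0.344) + (13.95+0.344) = 54.502 Mbps.
× 300 s = 16,351 Mb = 2,044 MB = 1.903 GiB.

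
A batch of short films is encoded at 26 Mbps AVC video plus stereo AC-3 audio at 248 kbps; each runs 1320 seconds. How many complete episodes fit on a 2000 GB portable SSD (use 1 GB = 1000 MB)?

Audio: 248 kbps = 0.248 Mbps.
Total bitrate: 26.248 Mbps.
Per item: 26.248 Mbps × 1320 s = 34,647 Mb = 4,331 MB.
Capacity: 2000 GB = 16,000,000 Mb; 461.80 items → 461 complete.

461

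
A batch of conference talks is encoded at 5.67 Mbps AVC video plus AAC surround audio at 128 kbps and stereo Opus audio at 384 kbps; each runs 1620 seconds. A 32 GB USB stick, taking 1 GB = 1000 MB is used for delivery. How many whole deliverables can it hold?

Audio total: 128 + 384 = 512 kbps = 0.512 Mbps.
Total bitrate: 6.182 Mbps.
Per item: 6.182 Mbps × 1620 s = 10,015 Mb = 1,252 MB.
Capacity: 32 GB = 256,000 Mb; 25.56 items → 25 complete.

25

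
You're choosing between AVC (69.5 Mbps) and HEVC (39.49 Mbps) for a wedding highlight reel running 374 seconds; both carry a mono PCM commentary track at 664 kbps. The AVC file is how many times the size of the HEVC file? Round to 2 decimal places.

Audio: 664 kbps = 0.664 Mbps.
AVC: 70.164 Mbps × 374 s = 26241.3 Mb = 3.055 GiB.
HEVC: 40.154 Mbps × 374 s = 15017.6 Mb = 1.748 GiB.
Ratio: 3.055 / 1.748 = 1.747.

1.75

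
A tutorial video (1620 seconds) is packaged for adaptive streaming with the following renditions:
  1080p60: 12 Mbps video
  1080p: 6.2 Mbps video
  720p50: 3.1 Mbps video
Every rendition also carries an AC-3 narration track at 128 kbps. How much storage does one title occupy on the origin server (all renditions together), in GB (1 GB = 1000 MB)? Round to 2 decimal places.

4.39 GB

Audio: 128 kbps = 0.128 Mbps.
Sum of rendition bitrates: (12+0.128) + (6.2+0.128) + (3.1+0.128) = 21.684 Mbps.
× 1620 s = 35,128 Mb = 4,391 MB = 4.391 GB.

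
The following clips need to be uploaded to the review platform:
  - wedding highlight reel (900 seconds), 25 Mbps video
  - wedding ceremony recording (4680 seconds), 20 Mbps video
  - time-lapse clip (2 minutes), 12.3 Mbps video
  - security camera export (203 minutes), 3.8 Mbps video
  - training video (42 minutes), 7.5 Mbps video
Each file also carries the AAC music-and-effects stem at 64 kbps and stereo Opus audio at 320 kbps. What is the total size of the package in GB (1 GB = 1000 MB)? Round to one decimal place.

Audio total: 64 + 320 = 384 kbps = 0.384 Mbps.
wedding highlight reel: 25.384 Mbps × 900 s = 22845.6 Mb
wedding ceremony recording: 20.384 Mbps × 4680 s = 95397.1 Mb
time-lapse clip: 12.684 Mbps × 120 s = 1522.1 Mb
security camera export: 4.184 Mbps × 12180 s = 50961.1 Mb
training video: 7.884 Mbps × 2520 s = 19867.7 Mb
Total: 190593.6 Mb = 23824.2 MB.
= 23.82 GB.

23.8 GB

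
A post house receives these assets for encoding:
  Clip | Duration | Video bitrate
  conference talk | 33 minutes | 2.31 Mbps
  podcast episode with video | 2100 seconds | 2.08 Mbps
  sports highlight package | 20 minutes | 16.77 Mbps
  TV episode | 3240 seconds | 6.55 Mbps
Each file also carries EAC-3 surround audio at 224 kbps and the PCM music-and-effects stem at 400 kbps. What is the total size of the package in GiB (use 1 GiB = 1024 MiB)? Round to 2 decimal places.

6.47 GiB

Audio total: 224 + 400 = 624 kbps = 0.624 Mbps.
conference talk: 2.934 Mbps × 1980 s = 5809.3 Mb
podcast episode with video: 2.704 Mbps × 2100 s = 5678.4 Mb
sports highlight package: 17.394 Mbps × 1200 s = 20872.8 Mb
TV episode: 7.174 Mbps × 3240 s = 23243.8 Mb
Total: 55604.3 Mb = 6950.5 MB.
= 6.473 GiB.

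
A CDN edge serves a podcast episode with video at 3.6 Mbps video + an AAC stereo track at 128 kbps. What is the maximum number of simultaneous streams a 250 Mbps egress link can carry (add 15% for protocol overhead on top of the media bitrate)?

Audio: 128 kbps = 0.128 Mbps.
Per-viewer media rate: 3.728 Mbps.
On the wire with 15% overhead: 4.287 Mbps.
250 Mbps = 250.0 Mbps; 250.0 / 4.287 = 58.31 → 58 viewers.

58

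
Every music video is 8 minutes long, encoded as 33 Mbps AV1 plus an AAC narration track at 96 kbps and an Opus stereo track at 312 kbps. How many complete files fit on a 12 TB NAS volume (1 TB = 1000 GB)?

5986

8 min = 480 s
Audio total: 96 + 312 = 408 kbps = 0.408 Mbps.
Total bitrate: 33.408 Mbps.
Per item: 33.408 Mbps × 480 s = 16,036 Mb = 2,004 MB.
Capacity: 12 TB = 96,000,000 Mb; 5986.59 items → 5986 complete.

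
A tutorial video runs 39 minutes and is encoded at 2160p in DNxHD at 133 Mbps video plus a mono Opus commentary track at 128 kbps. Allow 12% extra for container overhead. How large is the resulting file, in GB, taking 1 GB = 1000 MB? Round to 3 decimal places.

43.613 GB

39 min = 2340 s
Audio: 128 kbps = 0.128 Mbps.
Total bitrate: 133 + 0.128 = 133.128 Mbps.
Stream data: 133.128 Mbps × 2340 s = 311519.5 Mb.
With 12% container overhead: ×1.12.
348,902 Mb ÷ 8 = 43,613 MB → 43.61 GB.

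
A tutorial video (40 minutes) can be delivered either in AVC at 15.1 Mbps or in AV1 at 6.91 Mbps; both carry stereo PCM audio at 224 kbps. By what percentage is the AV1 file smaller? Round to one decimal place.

53.4%

40 min = 2400 s
Audio: 224 kbps = 0.224 Mbps.
AVC: 15.324 Mbps × 2400 s = 36777.6 Mb = 4.597 GB.
AV1: 7.134 Mbps × 2400 s = 17121.6 Mb = 2.140 GB.
Reduction: (1 − 2.140/4.597) × 100 = 53.45%.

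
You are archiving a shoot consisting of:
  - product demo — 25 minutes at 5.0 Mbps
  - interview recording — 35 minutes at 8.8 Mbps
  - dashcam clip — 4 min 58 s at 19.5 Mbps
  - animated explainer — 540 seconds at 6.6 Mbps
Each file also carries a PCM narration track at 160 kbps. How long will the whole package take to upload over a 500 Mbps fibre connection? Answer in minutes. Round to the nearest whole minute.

1 minutes

Audio: 160 kbps = 0.160 Mbps.
product demo: 5.160 Mbps × 1500 s = 7740.0 Mb
interview recording: 8.960 Mbps × 2100 s = 18816.0 Mb
dashcam clip: 19.660 Mbps × 298 s = 5858.7 Mb
animated explainer: 6.760 Mbps × 540 s = 3650.4 Mb
Total: 36065.1 Mb = 4508.1 MB.
At 500 Mbps: 36065.1 / 500 = 72 s ≈ 1.2 minutes.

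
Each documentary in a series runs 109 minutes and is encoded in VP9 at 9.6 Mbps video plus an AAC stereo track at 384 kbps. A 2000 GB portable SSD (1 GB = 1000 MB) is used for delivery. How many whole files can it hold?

245

109 min = 6540 s
Audio: 384 kbps = 0.384 Mbps.
Total bitrate: 9.984 Mbps.
Per item: 9.984 Mbps × 6540 s = 65,295 Mb = 8,162 MB.
Capacity: 2000 GB = 16,000,000 Mb; 245.04 items → 245 complete.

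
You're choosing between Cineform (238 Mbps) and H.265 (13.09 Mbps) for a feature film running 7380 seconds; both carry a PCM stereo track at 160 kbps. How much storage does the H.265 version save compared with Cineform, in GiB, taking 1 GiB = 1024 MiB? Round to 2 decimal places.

Audio: 160 kbps = 0.160 Mbps.
Cineform: 238.160 Mbps × 7380 s = 1757620.8 Mb = 204.614 GiB.
H.265: 13.250 Mbps × 7380 s = 97785.0 Mb = 11.384 GiB.
Saving: 204.614 − 11.384 = 193.230 GiB.

193.23 GiB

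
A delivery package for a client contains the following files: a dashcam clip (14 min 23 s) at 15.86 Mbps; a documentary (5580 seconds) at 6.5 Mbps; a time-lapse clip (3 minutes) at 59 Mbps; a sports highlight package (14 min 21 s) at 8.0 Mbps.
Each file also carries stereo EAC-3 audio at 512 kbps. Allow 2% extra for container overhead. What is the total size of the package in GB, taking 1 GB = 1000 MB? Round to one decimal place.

Audio: 512 kbps = 0.512 Mbps.
dashcam clip: 16.372 Mbps × 863 s × 1.02 = 14411.6 Mb
documentary: 7.012 Mbps × 5580 s × 1.02 = 39909.5 Mb
time-lapse clip: 59.512 Mbps × 180 s × 1.02 = 10926.4 Mb
sports highlight package: 8.512 Mbps × 861 s × 1.02 = 7475.4 Mb
Total: 72722.9 Mb = 9090.4 MB.
= 9.090 GB.

9.1 GB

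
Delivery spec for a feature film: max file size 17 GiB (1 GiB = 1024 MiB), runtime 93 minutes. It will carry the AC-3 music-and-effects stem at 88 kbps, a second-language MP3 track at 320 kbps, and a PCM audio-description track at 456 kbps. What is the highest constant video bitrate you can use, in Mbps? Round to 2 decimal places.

25.31 Mbps

Budget: 17 GiB = 146028.9 Mb.
93 min = 5580 s
Total bitrate budget: 146028.9 Mb / 5580 s = 26.170 Mbps.
Audio total: 88 + 320 + 456 = 864 kbps = 0.864 Mbps.
Video: 26.170 − 0.864 = 25.306 Mbps.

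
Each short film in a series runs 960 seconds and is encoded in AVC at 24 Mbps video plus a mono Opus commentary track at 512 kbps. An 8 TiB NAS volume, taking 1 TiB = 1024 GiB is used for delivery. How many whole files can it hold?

Audio: 512 kbps = 0.512 Mbps.
Total bitrate: 24.512 Mbps.
Per item: 24.512 Mbps × 960 s = 23,532 Mb = 2,941 MB.
Capacity: 8 TiB = 70,368,744 Mb; 2990.40 items → 2990 complete.

2990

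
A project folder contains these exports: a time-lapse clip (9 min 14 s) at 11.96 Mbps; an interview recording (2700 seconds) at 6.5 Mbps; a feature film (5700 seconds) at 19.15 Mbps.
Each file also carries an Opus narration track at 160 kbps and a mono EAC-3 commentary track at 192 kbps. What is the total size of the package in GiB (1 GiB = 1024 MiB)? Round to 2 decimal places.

15.89 GiB

Audio total: 160 + 192 = 352 kbps = 0.352 Mbps.
time-lapse clip: 12.312 Mbps × 554 s = 6820.8 Mb
interview recording: 6.852 Mbps × 2700 s = 18500.4 Mb
feature film: 19.502 Mbps × 5700 s = 111161.4 Mb
Total: 136482.6 Mb = 17060.3 MB.
= 15.89 GiB.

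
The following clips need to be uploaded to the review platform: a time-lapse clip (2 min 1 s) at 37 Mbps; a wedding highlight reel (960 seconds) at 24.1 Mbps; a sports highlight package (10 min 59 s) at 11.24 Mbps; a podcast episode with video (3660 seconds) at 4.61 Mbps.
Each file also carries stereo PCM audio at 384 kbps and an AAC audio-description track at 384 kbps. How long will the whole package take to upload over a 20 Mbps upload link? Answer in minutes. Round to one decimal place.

46.7 minutes

Audio total: 384 + 384 = 768 kbps = 0.768 Mbps.
time-lapse clip: 37.768 Mbps × 121 s = 4569.9 Mb
wedding highlight reel: 24.868 Mbps × 960 s = 23873.3 Mb
sports highlight package: 12.008 Mbps × 659 s = 7913.3 Mb
podcast episode with video: 5.378 Mbps × 3660 s = 19683.5 Mb
Total: 56040.0 Mb = 7005.0 MB.
At 20 Mbps: 56040.0 / 20 = 2802 s ≈ 46.7 minutes.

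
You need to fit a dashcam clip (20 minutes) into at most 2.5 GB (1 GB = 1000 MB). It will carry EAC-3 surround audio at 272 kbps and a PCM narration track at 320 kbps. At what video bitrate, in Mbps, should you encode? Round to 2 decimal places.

Budget: 2.5 GB = 20000.0 Mb.
20 min = 1200 s
Total bitrate budget: 20000.0 Mb / 1200 s = 16.667 Mbps.
Audio total: 272 + 320 = 592 kbps = 0.592 Mbps.
Video: 16.667 − 0.592 = 16.075 Mbps.

16.07 Mbps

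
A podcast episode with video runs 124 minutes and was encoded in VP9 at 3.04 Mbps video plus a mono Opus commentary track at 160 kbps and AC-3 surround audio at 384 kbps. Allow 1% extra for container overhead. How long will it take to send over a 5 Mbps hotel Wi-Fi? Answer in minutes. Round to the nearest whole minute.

90 minutes

124 min = 7440 s
Audio total: 160 + 384 = 544 kbps = 0.544 Mbps.
Total bitrate: 3.584 Mbps.
File: 3.584 Mbps × 7440 s = 26665.0 Mb.
With 1% container overhead: ×1.01. → 26931.6 Mb.
At 5 Mbps: 26931.6 / 5 = 5386.3 s ≈ 89.8 minutes.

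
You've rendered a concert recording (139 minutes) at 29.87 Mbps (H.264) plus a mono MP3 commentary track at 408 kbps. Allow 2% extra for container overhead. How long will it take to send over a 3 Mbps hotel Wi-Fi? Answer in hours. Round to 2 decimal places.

139 min = 8340 s
Audio: 408 kbps = 0.408 Mbps.
Total bitrate: 30.278 Mbps.
File: 30.278 Mbps × 8340 s = 252518.5 Mb.
With 2% container overhead: ×1.02. → 257568.9 Mb.
At 3 Mbps: 257568.9 / 3 = 85856.3 s ≈ 23.8 hours.

23.85 hours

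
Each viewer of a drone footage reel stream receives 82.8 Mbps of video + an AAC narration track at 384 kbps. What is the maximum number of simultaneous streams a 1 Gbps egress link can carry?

12

Audio: 384 kbps = 0.384 Mbps.
Per-viewer media rate: 83.184 Mbps.
1 Gbps = 1,000 Mbps; 1,000 / 83.184 = 12.02 → 12 viewers.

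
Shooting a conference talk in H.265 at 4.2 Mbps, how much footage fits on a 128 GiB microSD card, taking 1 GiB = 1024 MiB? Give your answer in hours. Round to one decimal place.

Capacity: 128 GiB = 1,099,512 Mb.
Recording time: 1,099,512 / 4.200 = 261,788 s ≈ 72.7 hours.

72.7 hours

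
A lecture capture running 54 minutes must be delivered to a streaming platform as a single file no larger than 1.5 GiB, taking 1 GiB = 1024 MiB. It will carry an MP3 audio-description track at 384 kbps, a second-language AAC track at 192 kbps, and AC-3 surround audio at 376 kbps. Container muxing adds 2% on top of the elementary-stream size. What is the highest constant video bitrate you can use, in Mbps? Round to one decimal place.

Budget: 1.5 GiB = 12884.9 Mb.
Stream payload after overhead: 12884.9 / 1.02 = 12632.3 Mb.
54 min = 3240 s
Total bitrate budget: 12632.3 Mb / 3240 s = 3.899 Mbps.
Audio total: 384 + 192 + 376 = 952 kbps = 0.952 Mbps.
Video: 3.899 − 0.952 = 2.947 Mbps.

2.9 Mbps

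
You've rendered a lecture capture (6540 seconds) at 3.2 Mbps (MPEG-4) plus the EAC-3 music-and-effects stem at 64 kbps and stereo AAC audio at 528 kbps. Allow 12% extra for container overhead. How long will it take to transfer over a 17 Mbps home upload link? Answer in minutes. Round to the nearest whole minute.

27 minutes

Audio total: 64 + 528 = 592 kbps = 0.592 Mbps.
Total bitrate: 3.792 Mbps.
File: 3.792 Mbps × 6540 s = 24799.7 Mb.
With 12% container overhead: ×1.12. → 27775.6 Mb.
At 17 Mbps: 27775.6 / 17 = 1633.9 s ≈ 27.2 minutes.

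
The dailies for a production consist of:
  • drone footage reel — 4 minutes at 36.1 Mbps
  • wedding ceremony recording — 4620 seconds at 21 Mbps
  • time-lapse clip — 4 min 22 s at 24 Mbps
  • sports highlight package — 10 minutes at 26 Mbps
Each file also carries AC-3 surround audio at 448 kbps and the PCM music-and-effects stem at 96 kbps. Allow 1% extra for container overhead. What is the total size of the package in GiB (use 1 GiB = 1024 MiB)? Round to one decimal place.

Audio total: 448 + 96 = 544 kbps = 0.544 Mbps.
drone footage reel: 36.644 Mbps × 240 s × 1.01 = 8882.5 Mb
wedding ceremony recording: 21.544 Mbps × 4620 s × 1.01 = 100528.6 Mb
time-lapse clip: 24.544 Mbps × 262 s × 1.01 = 6494.8 Mb
sports highlight package: 26.544 Mbps × 600 s × 1.01 = 16085.7 Mb
Total: 131991.6 Mb = 16499.0 MB.
= 15.37 GiB.

15.4 GiB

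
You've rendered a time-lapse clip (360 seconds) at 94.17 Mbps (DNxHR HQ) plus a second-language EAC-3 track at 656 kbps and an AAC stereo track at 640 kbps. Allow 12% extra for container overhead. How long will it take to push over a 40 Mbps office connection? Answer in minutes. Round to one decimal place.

Audio total: 656 + 640 = 1296 kbps = 1.296 Mbps.
Total bitrate: 95.466 Mbps.
File: 95.466 Mbps × 360 s = 34367.8 Mb.
With 12% container overhead: ×1.12. → 38491.9 Mb.
At 40 Mbps: 38491.9 / 40 = 962.3 s ≈ 16 minutes.

16.0 minutes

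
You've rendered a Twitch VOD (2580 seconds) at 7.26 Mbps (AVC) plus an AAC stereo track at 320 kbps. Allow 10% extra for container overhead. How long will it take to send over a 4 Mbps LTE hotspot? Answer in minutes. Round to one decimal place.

Audio: 320 kbps = 0.320 Mbps.
Total bitrate: 7.580 Mbps.
File: 7.580 Mbps × 2580 s = 19556.4 Mb.
With 10% container overhead: ×1.10. → 21512.0 Mb.
At 4 Mbps: 21512.0 / 4 = 5378.0 s ≈ 89.6 minutes.

89.6 minutes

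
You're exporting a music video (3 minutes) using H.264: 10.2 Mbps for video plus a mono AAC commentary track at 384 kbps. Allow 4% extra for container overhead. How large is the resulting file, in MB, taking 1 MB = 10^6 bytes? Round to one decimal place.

247.7 MB

3 min = 180 s
Audio: 384 kbps = 0.384 Mbps.
Total bitrate: 10.2 + 0.384 = 10.584 Mbps.
Stream data: 10.584 Mbps × 180 s = 1905.1 Mb.
With 4% container overhead: ×1.04.
1,981 Mb ÷ 8 = 247.7 MB → 247.7 MB.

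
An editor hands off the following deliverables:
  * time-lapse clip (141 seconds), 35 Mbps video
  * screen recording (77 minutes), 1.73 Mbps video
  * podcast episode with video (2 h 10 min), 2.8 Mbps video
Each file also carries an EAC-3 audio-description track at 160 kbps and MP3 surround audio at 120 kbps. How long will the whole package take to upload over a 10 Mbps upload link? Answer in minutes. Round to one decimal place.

Audio total: 160 + 120 = 280 kbps = 0.280 Mbps.
time-lapse clip: 35.280 Mbps × 141 s = 4974.5 Mb
screen recording: 2.010 Mbps × 4620 s = 9286.2 Mb
podcast episode with video: 3.080 Mbps × 7800 s = 24024.0 Mb
Total: 38284.7 Mb = 4785.6 MB.
At 10 Mbps: 38284.7 / 10 = 3828 s ≈ 63.8 minutes.

63.8 minutes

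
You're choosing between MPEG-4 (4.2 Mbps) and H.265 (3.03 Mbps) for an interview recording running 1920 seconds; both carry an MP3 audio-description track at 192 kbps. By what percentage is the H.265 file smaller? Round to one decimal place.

26.6%

Audio: 192 kbps = 0.192 Mbps.
MPEG-4: 4.392 Mbps × 1920 s = 8432.6 Mb = 1.054 GB.
H.265: 3.222 Mbps × 1920 s = 6186.2 Mb = 0.773 GB.
Reduction: (1 − 0.773/1.054) × 100 = 26.64%.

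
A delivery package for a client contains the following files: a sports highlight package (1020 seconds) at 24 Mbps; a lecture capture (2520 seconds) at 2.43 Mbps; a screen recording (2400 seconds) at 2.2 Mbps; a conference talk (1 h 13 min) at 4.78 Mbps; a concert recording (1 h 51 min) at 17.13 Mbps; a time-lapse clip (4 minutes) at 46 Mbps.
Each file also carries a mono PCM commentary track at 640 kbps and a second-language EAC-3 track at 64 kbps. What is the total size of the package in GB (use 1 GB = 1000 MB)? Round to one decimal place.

24.3 GB

Audio total: 640 + 64 = 704 kbps = 0.704 Mbps.
sports highlight package: 24.704 Mbps × 1020 s = 25198.1 Mb
lecture capture: 3.134 Mbps × 2520 s = 7897.7 Mb
screen recording: 2.904 Mbps × 2400 s = 6969.6 Mb
conference talk: 5.484 Mbps × 4380 s = 24019.9 Mb
concert recording: 17.834 Mbps × 6660 s = 118774.4 Mb
time-lapse clip: 46.704 Mbps × 240 s = 11209.0 Mb
Total: 194068.7 Mb = 24258.6 MB.
= 24.26 GB.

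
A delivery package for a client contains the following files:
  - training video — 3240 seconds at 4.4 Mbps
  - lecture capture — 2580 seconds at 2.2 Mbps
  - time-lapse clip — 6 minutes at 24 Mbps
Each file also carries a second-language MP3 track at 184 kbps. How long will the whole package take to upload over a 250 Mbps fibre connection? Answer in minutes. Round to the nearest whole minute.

Audio: 184 kbps = 0.184 Mbps.
training video: 4.584 Mbps × 3240 s = 14852.2 Mb
lecture capture: 2.384 Mbps × 2580 s = 6150.7 Mb
time-lapse clip: 24.184 Mbps × 360 s = 8706.2 Mb
Total: 29709.1 Mb = 3713.6 MB.
At 250 Mbps: 29709.1 / 250 = 119 s ≈ 1.98 minutes.

2 minutes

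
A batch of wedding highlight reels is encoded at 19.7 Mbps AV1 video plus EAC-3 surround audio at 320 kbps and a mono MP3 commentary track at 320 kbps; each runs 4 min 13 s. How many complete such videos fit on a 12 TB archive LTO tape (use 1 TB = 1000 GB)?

18655

4 min 13 s = 253 s
Audio total: 320 + 320 = 640 kbps = 0.640 Mbps.
Total bitrate: 20.340 Mbps.
Per item: 20.340 Mbps × 253 s = 5,146 Mb = 643.3 MB.
Capacity: 12 TB = 96,000,000 Mb; 18655.19 items → 18655 complete.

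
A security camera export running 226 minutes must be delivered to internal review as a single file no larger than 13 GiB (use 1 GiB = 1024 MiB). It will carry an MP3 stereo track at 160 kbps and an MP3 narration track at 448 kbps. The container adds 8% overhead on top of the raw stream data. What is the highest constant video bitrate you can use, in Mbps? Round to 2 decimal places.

7.02 Mbps

Budget: 13 GiB = 111669.1 Mb.
Stream payload after overhead: 111669.1 / 1.08 = 103397.4 Mb.
226 min = 13560 s
Total bitrate budget: 103397.4 Mb / 13560 s = 7.625 Mbps.
Audio total: 160 + 448 = 608 kbps = 0.608 Mbps.
Video: 7.625 − 0.608 = 7.017 Mbps.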